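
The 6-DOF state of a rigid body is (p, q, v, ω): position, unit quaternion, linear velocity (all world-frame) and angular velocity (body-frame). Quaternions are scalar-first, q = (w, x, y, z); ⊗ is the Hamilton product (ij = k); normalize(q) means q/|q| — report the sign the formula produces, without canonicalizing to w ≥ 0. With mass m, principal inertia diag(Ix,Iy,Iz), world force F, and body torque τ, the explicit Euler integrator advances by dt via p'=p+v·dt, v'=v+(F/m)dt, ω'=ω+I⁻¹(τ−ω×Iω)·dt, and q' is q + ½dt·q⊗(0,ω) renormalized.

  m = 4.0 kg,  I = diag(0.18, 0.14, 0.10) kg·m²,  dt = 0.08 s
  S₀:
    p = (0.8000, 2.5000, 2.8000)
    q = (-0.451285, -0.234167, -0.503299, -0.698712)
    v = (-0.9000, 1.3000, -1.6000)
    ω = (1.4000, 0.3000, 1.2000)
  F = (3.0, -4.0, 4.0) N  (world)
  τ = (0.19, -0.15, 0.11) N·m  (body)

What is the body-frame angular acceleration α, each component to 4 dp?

α = (1.1356, -2.0314, 1.2680)

precession coupling ω×(Iω) = (-0.0144, 0.1344, -0.0168)
angular accel α = (1.1356, -2.0314, 1.2680)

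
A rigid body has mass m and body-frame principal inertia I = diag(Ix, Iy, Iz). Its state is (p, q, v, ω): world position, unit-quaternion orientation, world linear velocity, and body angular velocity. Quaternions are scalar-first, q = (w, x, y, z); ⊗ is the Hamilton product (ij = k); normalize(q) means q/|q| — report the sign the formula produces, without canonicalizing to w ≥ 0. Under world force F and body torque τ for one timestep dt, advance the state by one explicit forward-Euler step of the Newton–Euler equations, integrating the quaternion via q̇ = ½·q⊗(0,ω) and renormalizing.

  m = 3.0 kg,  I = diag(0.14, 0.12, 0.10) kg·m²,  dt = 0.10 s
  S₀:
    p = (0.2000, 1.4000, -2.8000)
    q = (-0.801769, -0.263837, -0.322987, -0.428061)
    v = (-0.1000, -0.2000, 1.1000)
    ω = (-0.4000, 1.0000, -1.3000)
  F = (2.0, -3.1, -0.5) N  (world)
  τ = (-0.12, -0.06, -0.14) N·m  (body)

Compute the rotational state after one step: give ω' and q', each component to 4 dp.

gyro term ω×Iω = (0.0260, 0.0208, 0.0080)
angular accel α = (-1.0429, -0.6733, -1.4800)
new body rate ω' = (-0.5043, 0.9327, -1.4480)
Hamilton product q⊗(0,ω) = (-0.3390271, 1.1686517, -0.9735327, 0.6492679)
q' = normalize(q + ½dt·q⊗(0,ω)) = (-0.8158, -0.2047, -0.3703, -0.3942)

ω' = (-0.5043, 0.9327, -1.4480)
q' = (-0.8158, -0.2047, -0.3703, -0.3942)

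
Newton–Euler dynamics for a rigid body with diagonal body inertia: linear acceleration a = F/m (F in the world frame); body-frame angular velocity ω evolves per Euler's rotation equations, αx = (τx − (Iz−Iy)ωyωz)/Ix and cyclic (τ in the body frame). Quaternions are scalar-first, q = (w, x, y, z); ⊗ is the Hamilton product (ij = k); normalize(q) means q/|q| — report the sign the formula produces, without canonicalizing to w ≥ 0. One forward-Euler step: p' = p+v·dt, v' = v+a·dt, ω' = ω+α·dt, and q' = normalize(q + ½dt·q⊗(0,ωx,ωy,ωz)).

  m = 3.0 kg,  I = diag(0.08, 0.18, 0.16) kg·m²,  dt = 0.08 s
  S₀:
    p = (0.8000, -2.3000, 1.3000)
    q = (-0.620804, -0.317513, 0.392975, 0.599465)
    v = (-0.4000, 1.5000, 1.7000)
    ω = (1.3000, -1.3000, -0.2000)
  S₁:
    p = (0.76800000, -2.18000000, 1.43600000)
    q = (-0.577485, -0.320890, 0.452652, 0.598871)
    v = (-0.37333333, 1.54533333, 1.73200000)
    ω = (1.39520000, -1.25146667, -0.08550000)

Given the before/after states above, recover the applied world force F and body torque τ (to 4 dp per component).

F = (1.0000, 1.7000, 1.2000)
τ = (0.0900, 0.1300, 0.0600)

velocity change Δv = (0.02666667, 0.04533333, 0.03200000)
applied force F = (1.0000, 1.7000, 1.2000)
ω₁ − ω₀ = (0.09520000, 0.04853333, 0.11450000)
precession coupling = (-0.0052, 0.0208, -0.1690)
applied torque τ = (0.0900, 0.1300, 0.0600)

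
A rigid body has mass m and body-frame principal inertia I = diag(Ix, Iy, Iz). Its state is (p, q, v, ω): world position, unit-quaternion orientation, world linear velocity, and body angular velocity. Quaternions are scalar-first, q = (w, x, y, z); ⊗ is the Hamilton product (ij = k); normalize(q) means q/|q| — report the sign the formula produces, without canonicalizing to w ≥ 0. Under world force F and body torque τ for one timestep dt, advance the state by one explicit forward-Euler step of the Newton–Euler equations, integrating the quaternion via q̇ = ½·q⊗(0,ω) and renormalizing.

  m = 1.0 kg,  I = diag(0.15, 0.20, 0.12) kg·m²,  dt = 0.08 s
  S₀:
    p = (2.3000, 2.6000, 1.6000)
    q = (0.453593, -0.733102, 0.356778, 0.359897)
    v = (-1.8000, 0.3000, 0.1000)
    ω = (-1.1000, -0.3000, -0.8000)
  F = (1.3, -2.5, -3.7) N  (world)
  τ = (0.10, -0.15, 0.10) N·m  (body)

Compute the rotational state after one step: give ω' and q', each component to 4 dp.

gyro term ω×Iω = (-0.0192, 0.0264, 0.0165)
α = I⁻¹(τ − ω×Iω) = (0.7947, -0.8820, 0.6958)
new body rate ω' = (-1.0364, -0.3706, -0.7443)
2q̇ = q⊗(0,ω) = (-0.4114612, -0.6764056, -1.1184462, 0.2495120)
q' = normalize(q + ½dt·q⊗(0,ω)) = (0.4365, -0.7590, 0.3116, 0.3693)

ω' = (-1.0364, -0.3706, -0.7443)
q' = (0.4365, -0.7590, 0.3116, 0.3693)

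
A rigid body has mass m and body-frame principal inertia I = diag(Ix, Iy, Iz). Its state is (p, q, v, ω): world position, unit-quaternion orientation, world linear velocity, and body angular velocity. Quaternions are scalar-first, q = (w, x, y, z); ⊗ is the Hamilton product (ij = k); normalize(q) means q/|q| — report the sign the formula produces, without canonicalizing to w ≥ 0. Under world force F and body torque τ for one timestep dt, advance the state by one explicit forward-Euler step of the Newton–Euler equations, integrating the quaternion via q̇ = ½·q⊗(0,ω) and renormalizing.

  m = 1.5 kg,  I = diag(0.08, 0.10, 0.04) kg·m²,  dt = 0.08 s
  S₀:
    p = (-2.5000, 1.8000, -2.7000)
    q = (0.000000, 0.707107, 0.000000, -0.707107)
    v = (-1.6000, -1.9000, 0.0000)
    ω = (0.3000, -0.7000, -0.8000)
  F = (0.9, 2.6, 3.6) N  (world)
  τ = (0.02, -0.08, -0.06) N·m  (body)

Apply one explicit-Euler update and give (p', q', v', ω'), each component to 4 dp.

new position p' = (-2.6280, 1.6480, -2.7000)
v + (F/m)dt = (-1.5520, -1.7613, 0.1920)
ω×(Iω) gyroscopic = (-0.0336, -0.0096, -0.0042)
angular accel α = (0.6700, -0.7040, -1.3950)
new body rate ω' = (0.3536, -0.7563, -0.9116)
Hamilton product q⊗(0,ω) = (-0.7778177, -0.4949749, 0.3535535, -0.4949749)
updated quaternion q' = (-0.0311, 0.6866, 0.0141, -0.7262)

p' = (-2.6280, 1.6480, -2.7000)
q' = (-0.0311, 0.6866, 0.0141, -0.7262)
v' = (-1.5520, -1.7613, 0.1920)
ω' = (0.3536, -0.7563, -0.9116)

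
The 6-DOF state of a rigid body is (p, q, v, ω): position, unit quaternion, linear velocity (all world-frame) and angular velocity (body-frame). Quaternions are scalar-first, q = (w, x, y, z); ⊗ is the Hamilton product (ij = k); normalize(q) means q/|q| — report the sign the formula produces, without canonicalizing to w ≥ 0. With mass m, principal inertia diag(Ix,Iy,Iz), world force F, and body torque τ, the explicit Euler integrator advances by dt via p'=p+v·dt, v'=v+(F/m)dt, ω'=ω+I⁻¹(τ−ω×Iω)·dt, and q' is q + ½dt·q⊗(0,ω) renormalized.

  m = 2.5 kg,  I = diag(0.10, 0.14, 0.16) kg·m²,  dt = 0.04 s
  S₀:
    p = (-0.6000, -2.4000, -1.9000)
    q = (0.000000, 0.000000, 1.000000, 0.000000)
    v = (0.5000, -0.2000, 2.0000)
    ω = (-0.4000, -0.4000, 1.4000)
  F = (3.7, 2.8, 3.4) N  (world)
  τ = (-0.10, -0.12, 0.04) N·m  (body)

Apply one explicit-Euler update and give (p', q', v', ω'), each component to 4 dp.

p' = (-0.5800, -2.4080, -1.8200)
q' = (0.0080, 0.0280, 0.9995, 0.0080)
v' = (0.5592, -0.1552, 2.0544)
ω' = (-0.4355, -0.4439, 1.4084)

a = (1.4800, 1.1200, 1.3600)
new position p' = (-0.5800, -2.4080, -1.8200)
new velocity v' = (0.5592, -0.1552, 2.0544)
(τ − ω×Iω)/I = (-0.8880, -1.0971, 0.2100)
ω' = ω + α·dt = (-0.4355, -0.4439, 1.4084)
Hamilton product q⊗(0,ω) = (0.4000000, 1.4000000, 0.0000000, 0.4000000)
updated quaternion q' = (0.0080, 0.0280, 0.9995, 0.0080)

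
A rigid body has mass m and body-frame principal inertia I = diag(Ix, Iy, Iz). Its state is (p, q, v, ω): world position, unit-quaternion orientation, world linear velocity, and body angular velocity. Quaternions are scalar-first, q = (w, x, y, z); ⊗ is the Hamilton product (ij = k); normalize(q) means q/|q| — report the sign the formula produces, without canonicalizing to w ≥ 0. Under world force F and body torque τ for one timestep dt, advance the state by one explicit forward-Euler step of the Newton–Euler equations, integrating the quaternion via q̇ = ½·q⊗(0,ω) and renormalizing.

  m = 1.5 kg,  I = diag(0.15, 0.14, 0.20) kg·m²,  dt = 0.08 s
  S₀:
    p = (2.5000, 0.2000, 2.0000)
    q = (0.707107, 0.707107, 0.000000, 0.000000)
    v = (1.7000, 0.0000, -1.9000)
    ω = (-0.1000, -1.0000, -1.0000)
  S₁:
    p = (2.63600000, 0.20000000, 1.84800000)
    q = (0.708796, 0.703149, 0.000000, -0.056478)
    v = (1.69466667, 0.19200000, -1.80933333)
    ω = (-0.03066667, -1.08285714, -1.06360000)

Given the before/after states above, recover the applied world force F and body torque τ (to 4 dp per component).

Δv = v₁−v₀ = (-0.00533333, 0.19200000, 0.09066667)
applied force F = (-0.1000, 3.6000, 1.7000)
Δω = ω₁−ω₀ = (0.06933333, -0.08285714, -0.06360000)
gyro term ω₀×Iω₀ = (0.0600, -0.0050, -0.0010)
τ = I·(Δω/dt) + ω₀×(Iω₀) = (0.1900, -0.1500, -0.1600)

F = (-0.1000, 3.6000, 1.7000)
τ = (0.1900, -0.1500, -0.1600)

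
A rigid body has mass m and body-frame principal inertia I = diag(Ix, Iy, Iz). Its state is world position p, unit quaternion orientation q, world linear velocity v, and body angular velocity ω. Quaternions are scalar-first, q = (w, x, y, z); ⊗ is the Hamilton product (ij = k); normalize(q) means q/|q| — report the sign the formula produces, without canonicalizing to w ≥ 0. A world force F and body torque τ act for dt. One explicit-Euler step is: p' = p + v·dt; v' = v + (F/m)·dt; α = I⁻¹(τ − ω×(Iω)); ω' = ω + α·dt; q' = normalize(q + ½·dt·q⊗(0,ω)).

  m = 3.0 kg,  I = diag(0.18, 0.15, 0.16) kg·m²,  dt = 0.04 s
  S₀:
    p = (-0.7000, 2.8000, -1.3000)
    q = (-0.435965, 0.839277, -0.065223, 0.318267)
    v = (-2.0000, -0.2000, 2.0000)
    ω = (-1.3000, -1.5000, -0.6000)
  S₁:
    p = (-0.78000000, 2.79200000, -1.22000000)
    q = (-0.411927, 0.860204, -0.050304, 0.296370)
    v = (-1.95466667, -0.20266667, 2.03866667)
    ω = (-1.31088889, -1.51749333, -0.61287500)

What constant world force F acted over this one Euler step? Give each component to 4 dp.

F = (3.4000, -0.2000, 2.9000)

velocity change Δv = (0.04533333, -0.00266667, 0.03866667)
applied force F = (3.4000, -0.2000, 2.9000)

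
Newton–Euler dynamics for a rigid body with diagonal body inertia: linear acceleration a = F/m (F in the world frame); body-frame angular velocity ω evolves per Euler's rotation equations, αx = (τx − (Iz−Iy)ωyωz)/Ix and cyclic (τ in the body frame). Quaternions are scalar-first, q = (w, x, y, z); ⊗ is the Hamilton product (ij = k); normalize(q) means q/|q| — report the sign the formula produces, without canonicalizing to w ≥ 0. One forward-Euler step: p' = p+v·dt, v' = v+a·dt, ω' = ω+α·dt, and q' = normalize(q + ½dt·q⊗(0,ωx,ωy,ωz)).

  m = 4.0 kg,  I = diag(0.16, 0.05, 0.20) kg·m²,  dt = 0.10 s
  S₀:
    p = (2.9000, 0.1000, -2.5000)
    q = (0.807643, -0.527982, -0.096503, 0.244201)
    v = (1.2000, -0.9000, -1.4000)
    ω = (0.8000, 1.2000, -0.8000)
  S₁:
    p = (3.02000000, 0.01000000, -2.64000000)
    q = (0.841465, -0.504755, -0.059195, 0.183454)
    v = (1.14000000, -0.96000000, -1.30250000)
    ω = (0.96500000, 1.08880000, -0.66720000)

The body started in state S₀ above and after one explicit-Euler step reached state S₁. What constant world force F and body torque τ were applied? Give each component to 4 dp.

ω₁ − ω₀ = (0.16500000, -0.11120000, 0.13280000)
gyro term ω₀×Iω₀ = (-0.1440, 0.0256, -0.1056)
applied torque τ = (0.1200, -0.0300, 0.1600)
v₁ − v₀ = (-0.06000000, -0.06000000, 0.09750000)
m·(v₁−v₀)/dt = (-2.4000, -2.4000, 3.9000)

F = (-2.4000, -2.4000, 3.9000)
τ = (0.1200, -0.0300, 0.1600)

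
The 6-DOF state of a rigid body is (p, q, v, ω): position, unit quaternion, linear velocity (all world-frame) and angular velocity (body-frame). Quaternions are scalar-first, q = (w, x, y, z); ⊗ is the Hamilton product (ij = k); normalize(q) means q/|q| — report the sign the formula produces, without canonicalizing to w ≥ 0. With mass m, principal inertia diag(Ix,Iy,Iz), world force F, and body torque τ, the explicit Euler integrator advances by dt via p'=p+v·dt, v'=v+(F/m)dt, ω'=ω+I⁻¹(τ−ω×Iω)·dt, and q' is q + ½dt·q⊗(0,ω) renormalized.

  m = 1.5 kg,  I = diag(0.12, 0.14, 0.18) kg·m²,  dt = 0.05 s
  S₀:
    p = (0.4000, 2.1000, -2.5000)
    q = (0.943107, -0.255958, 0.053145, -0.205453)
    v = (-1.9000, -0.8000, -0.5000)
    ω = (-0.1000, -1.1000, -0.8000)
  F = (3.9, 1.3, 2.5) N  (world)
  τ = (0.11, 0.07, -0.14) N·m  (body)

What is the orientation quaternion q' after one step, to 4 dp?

2q̇ = q⊗(0,ω) = (-0.1314987, -0.3628250, -1.2216388, -0.4676173)
updated quaternion q' = (0.9393, -0.2649, 0.0226, -0.2170)

q' = (0.9393, -0.2649, 0.0226, -0.2170)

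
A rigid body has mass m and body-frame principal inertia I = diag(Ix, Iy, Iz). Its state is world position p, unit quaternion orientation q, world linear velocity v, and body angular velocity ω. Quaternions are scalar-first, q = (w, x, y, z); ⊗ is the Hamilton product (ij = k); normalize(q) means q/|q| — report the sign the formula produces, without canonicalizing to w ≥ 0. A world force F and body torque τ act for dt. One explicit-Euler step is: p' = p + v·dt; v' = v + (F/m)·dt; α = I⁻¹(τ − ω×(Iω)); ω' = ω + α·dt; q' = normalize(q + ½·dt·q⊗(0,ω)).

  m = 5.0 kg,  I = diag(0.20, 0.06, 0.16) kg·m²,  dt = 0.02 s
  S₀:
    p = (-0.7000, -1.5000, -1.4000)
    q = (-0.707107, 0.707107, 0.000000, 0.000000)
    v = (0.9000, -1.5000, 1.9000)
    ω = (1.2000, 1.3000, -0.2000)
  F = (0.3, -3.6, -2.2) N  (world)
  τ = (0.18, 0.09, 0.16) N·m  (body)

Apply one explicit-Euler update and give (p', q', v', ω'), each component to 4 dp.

precession coupling ω×(Iω) = (-0.0260, -0.0096, -0.2184)
(τ − ω×Iω)/I = (1.0300, 1.6600, 2.3650)
ω + α·dt = (1.2206, 1.3332, -0.1527)
Hamilton product q⊗(0,ω) = (-0.8485284, -0.8485284, -0.7778177, 1.0606605)
updated quaternion q' = (-0.7155, 0.6985, -0.0078, 0.0106)
linear accel F/m = (0.0600, -0.7200, -0.4400)
p' = p + v·dt = (-0.6820, -1.5300, -1.3620)
new velocity v' = (0.9012, -1.5144, 1.8912)

p' = (-0.6820, -1.5300, -1.3620)
q' = (-0.7155, 0.6985, -0.0078, 0.0106)
v' = (0.9012, -1.5144, 1.8912)
ω' = (1.2206, 1.3332, -0.1527)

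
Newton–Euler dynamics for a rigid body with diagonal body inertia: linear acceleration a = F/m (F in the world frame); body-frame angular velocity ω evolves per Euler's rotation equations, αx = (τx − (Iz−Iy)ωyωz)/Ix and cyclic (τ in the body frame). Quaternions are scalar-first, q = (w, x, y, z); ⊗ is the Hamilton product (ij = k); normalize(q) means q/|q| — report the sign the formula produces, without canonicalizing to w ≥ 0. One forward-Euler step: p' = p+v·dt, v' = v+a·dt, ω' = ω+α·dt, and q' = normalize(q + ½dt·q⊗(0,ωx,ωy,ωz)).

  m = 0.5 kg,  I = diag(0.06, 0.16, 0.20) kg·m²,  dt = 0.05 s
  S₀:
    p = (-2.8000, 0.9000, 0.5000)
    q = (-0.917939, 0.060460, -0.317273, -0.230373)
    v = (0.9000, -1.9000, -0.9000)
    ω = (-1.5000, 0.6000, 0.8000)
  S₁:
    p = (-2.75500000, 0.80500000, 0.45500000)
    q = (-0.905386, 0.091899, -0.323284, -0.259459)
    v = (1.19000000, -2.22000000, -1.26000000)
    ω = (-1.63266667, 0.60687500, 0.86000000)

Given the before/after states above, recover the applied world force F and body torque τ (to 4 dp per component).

Δv = v₁−v₀ = (0.29000000, -0.32000000, -0.36000000)
F = m·Δv/dt = (2.9000, -3.2000, -3.6000)
rate change Δω = (-0.13266667, 0.00687500, 0.06000000)
ω₀×(Iω₀) = (0.0192, 0.1680, -0.0900)
applied torque τ = (-0.1400, 0.1900, 0.1500)

F = (2.9000, -3.2000, -3.6000)
τ = (-0.1400, 0.1900, 0.1500)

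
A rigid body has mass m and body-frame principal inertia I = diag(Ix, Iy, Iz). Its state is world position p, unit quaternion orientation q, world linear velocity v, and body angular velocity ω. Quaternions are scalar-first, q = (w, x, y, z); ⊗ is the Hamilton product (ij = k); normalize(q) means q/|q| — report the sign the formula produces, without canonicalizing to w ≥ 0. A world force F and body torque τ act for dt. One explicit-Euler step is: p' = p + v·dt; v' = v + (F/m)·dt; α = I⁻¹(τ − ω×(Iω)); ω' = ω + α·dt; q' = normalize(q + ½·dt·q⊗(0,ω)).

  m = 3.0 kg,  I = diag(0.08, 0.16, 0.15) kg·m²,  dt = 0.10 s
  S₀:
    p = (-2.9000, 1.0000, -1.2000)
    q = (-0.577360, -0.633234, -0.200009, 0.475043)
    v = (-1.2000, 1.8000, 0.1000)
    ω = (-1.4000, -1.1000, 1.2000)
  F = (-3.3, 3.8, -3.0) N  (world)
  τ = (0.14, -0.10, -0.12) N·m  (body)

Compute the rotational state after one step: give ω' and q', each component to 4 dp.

α = I⁻¹(τ − ω×Iω) = (1.5850, -1.3600, -1.6213)
ω + α·dt = (-1.2415, -1.2360, 1.0379)
q⊗(0,ω) = (-1.6765891, 1.0908405, 0.7299166, -0.2762872)
updated quaternion q' = (-0.6574, -0.5754, -0.1626, 0.4586)

ω' = (-1.2415, -1.2360, 1.0379)
q' = (-0.6574, -0.5754, -0.1626, 0.4586)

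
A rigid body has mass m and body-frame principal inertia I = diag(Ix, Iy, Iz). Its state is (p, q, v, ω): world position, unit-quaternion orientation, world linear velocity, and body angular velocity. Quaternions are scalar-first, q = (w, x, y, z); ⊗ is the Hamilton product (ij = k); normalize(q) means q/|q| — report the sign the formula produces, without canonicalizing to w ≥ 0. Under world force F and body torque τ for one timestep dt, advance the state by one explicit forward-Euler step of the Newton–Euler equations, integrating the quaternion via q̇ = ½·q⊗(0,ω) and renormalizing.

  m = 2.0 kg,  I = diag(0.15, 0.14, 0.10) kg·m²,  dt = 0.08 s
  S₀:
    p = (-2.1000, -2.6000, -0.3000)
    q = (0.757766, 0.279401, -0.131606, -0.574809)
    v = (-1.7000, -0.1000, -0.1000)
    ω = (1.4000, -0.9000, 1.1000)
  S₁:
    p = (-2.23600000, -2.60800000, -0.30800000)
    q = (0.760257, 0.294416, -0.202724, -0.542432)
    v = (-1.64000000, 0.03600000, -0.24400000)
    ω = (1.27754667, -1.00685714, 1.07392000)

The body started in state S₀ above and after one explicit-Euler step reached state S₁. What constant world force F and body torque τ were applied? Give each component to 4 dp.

F = (1.5000, 3.4000, -3.6000)
τ = (-0.1900, -0.1100, -0.0200)

ω₁ − ω₀ = (-0.12245333, -0.10685714, -0.02608000)
ω₀×(Iω₀) = (0.0396, 0.0770, 0.0126)
I·α + gyro = (-0.1900, -0.1100, -0.0200)
v₁ − v₀ = (0.06000000, 0.13600000, -0.14400000)
F = m·Δv/dt = (1.5000, 3.4000, -3.6000)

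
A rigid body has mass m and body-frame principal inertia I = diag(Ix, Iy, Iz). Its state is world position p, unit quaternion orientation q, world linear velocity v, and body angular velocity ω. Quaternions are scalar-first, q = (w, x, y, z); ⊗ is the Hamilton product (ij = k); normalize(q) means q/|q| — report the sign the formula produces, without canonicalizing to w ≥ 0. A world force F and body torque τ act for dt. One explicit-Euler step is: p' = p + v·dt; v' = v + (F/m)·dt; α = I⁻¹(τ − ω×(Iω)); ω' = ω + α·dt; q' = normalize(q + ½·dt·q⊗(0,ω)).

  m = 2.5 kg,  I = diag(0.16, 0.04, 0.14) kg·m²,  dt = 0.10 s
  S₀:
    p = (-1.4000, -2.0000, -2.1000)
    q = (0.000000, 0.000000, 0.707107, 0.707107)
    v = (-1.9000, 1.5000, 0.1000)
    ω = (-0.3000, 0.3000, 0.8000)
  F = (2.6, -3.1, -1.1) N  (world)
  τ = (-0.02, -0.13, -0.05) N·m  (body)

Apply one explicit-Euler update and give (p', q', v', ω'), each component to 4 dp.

p' = (-1.5900, -1.8500, -2.0900)
q' = (-0.0389, 0.0177, 0.6958, 0.7170)
v' = (-1.7960, 1.3760, 0.0560)
ω' = (-0.3275, -0.0130, 0.7566)

gyro term ω×Iω = (0.0240, -0.0048, 0.0108)
(τ − ω×Iω)/I = (-0.2750, -3.1300, -0.4343)
ω + α·dt = (-0.3275, -0.0130, 0.7566)
2q̇ = q⊗(0,ω) = (-0.7778177, 0.3535535, -0.2121321, 0.2121321)
updated quaternion q' = (-0.0389, 0.0177, 0.6958, 0.7170)
linear accel F/m = (1.0400, -1.2400, -0.4400)
p + v·dt = (-1.5900, -1.8500, -2.0900)
v' = v + a·dt = (-1.7960, 1.3760, 0.0560)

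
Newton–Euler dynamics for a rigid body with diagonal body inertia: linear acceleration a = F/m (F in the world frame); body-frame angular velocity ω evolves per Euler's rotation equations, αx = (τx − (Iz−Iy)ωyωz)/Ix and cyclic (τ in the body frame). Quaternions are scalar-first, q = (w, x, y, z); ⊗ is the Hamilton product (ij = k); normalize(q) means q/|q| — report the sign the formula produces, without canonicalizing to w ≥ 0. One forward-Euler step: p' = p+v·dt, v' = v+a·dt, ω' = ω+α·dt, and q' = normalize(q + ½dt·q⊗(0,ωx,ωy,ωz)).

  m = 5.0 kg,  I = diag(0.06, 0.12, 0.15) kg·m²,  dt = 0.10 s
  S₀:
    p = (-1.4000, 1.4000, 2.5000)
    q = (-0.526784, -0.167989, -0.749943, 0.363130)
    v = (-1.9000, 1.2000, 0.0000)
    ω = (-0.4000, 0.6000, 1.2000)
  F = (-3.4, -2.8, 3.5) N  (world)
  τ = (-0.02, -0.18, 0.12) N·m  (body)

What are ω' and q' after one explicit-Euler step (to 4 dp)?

gyro term ω×Iω = (0.0216, 0.0432, -0.0144)
(τ − ω×Iω)/I = (-0.6933, -1.8600, 0.8960)
new body rate ω' = (-0.4693, 0.4140, 1.2896)
Hamilton product q⊗(0,ω) = (-0.0529858, -0.9070960, -0.2597356, -1.0329114)
q' = normalize(q + ½dt·q⊗(0,ω)) = (-0.5281, -0.2128, -0.7611, 0.3107)

ω' = (-0.4693, 0.4140, 1.2896)
q' = (-0.5281, -0.2128, -0.7611, 0.3107)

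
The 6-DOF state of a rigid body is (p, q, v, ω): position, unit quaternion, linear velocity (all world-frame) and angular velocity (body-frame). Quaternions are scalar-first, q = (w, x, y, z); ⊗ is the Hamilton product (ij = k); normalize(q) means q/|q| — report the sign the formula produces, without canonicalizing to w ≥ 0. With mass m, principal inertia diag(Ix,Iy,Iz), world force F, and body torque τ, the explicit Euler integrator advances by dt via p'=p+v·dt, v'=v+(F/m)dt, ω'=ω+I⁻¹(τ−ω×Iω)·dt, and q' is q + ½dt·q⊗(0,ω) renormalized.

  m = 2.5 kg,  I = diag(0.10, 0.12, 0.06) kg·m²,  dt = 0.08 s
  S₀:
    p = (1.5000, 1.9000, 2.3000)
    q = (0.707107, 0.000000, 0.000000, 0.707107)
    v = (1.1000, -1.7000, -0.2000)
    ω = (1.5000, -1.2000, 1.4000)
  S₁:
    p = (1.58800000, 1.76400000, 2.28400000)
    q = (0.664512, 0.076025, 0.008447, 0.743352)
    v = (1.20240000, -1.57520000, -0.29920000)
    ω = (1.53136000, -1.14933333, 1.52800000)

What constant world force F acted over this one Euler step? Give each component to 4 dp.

F = (3.2000, 3.9000, -3.1000)

Δv = v₁−v₀ = (0.10240000, 0.12480000, -0.09920000)
applied force F = (3.2000, 3.9000, -3.1000)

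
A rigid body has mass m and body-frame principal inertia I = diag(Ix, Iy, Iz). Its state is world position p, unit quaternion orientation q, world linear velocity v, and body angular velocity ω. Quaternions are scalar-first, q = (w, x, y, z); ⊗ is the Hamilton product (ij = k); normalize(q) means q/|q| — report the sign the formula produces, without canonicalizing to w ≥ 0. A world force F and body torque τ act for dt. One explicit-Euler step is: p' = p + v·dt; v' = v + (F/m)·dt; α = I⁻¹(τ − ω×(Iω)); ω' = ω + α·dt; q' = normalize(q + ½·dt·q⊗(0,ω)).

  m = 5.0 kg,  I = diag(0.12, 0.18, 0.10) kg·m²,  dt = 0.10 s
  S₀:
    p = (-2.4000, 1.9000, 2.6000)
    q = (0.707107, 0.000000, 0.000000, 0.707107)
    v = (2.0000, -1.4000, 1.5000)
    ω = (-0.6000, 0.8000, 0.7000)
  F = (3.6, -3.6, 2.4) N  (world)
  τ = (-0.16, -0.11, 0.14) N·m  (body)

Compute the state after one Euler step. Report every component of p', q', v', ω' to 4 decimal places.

p' = (-2.2000, 1.7600, 2.7500)
q' = (0.6811, -0.0494, 0.0071, 0.7305)
v' = (2.0720, -1.4720, 1.5480)
ω' = (-0.6960, 0.7436, 0.8688)

linear accel F/m = (0.7200, -0.7200, 0.4800)
new position p' = (-2.2000, 1.7600, 2.7500)
v + (F/m)dt = (2.0720, -1.4720, 1.5480)
ω×(Iω) gyroscopic = (-0.0448, -0.0084, -0.0288)
(τ − ω×Iω)/I = (-0.9600, -0.5644, 1.6880)
new body rate ω' = (-0.6960, 0.7436, 0.8688)
q⊗(0,ω) = (-0.4949749, -0.9899498, 0.1414214, 0.4949749)
q + ½dt·q⊗(0,ω), renormalized = (0.6811, -0.0494, 0.0071, 0.7305)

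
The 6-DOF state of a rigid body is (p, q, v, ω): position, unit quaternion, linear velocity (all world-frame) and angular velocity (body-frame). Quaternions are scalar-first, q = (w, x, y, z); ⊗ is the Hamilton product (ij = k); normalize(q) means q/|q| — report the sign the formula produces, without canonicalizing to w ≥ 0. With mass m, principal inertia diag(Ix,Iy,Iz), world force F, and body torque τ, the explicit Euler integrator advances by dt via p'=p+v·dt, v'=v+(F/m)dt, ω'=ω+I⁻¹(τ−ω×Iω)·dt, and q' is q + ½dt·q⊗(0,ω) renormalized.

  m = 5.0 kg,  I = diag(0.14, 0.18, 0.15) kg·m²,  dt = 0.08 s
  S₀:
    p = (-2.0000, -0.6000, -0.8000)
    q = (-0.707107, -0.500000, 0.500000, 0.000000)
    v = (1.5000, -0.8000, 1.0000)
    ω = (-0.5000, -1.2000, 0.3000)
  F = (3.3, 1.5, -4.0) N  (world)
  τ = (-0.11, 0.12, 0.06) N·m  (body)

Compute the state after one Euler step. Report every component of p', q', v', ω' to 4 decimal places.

p' = (-1.8800, -0.6640, -0.7200)
q' = (-0.6921, -0.4792, 0.5392, 0.0255)
v' = (1.5528, -0.7760, 0.9360)
ω' = (-0.5690, -1.1473, 0.3192)

p + v·dt = (-1.8800, -0.6640, -0.7200)
new velocity v' = (1.5528, -0.7760, 0.9360)
α = I⁻¹(τ − ω×Iω) = (-0.8629, 0.6583, 0.2400)
ω' = ω + α·dt = (-0.5690, -1.1473, 0.3192)
q⊗(0,ω) = (0.3500000, 0.5035535, 0.9985284, 0.6378679)
updated quaternion q' = (-0.6921, -0.4792, 0.5392, 0.0255)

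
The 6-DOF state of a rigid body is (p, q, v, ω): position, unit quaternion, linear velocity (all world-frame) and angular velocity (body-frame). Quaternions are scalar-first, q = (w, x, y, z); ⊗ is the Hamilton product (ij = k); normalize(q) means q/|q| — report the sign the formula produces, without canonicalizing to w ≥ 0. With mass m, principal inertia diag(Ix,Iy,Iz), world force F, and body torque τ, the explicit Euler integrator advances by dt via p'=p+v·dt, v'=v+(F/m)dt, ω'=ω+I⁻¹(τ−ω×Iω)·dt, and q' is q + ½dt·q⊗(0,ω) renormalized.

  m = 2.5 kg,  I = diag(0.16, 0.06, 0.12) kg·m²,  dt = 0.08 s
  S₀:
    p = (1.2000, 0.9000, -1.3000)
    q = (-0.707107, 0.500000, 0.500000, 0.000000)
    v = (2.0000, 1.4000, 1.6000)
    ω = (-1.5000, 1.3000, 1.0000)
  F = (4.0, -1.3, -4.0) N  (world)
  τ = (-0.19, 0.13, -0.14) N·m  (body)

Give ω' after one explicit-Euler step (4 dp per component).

gyro term ω×Iω = (0.0780, -0.0600, 0.1950)
angular accel α = (-1.6750, 3.1667, -2.7917)
ω + α·dt = (-1.6340, 1.5533, 0.7767)

ω' = (-1.6340, 1.5533, 0.7767)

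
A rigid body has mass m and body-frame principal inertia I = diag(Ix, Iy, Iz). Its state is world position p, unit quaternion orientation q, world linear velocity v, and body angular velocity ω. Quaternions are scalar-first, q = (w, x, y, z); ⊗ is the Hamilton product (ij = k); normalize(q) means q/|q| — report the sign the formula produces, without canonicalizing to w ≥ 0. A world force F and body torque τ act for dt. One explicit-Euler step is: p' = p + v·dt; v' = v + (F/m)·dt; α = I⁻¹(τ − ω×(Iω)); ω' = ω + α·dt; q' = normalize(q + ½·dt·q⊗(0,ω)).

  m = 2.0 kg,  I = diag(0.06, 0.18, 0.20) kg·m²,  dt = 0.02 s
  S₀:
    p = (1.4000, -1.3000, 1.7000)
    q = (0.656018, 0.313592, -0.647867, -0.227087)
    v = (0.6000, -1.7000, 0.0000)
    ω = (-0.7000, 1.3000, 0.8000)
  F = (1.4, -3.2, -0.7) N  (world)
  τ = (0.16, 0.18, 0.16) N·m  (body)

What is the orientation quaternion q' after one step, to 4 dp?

2q̇ = q⊗(0,ω) = (1.2434111, -0.6822931, 0.7609107, 0.4789771)
q + ½dt·q⊗(0,ω), renormalized = (0.6684, 0.3067, -0.6402, -0.2223)

q' = (0.6684, 0.3067, -0.6402, -0.2223)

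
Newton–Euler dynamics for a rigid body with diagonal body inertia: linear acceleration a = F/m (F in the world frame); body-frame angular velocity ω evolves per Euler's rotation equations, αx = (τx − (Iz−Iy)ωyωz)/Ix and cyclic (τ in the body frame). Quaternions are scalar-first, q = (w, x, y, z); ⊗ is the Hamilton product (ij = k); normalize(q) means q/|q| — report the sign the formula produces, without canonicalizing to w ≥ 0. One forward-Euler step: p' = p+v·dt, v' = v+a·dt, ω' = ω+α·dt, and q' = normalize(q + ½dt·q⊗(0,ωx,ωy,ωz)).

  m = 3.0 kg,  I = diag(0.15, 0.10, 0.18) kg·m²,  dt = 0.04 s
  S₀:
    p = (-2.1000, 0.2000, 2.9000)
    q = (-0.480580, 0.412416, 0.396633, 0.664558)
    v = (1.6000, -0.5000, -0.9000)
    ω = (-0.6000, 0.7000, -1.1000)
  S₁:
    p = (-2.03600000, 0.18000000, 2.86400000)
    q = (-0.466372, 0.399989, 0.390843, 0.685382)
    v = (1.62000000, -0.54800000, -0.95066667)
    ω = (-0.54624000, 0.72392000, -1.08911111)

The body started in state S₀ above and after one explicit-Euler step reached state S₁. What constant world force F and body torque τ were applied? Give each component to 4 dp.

rate change Δω = (0.05376000, 0.02392000, 0.01088889)
τ = I·(Δω/dt) + ω₀×(Iω₀) = (0.1400, 0.0400, 0.0700)
Δv = v₁−v₀ = (0.02000000, -0.04800000, -0.05066667)
F = m·Δv/dt = (1.5000, -3.6000, -3.8000)

F = (1.5000, -3.6000, -3.8000)
τ = (0.1400, 0.0400, 0.0700)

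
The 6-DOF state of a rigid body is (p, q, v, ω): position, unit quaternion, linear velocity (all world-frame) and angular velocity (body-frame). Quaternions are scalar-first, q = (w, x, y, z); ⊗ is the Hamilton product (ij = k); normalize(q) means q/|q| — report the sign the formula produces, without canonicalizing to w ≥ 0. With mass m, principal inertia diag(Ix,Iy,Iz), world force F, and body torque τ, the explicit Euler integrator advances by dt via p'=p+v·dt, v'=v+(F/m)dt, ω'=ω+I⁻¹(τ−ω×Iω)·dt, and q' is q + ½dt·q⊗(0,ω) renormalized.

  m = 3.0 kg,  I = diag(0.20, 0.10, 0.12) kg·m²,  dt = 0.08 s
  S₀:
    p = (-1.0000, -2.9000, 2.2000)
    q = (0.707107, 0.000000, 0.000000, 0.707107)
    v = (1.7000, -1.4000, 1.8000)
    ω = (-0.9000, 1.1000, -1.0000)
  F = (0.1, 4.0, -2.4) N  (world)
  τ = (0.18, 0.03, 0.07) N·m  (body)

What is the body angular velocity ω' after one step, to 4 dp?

precession coupling ω×(Iω) = (-0.0220, 0.0720, 0.0990)
angular accel α = (1.0100, -0.4200, -0.2417)
new body rate ω' = (-0.8192, 1.0664, -1.0193)

ω' = (-0.8192, 1.0664, -1.0193)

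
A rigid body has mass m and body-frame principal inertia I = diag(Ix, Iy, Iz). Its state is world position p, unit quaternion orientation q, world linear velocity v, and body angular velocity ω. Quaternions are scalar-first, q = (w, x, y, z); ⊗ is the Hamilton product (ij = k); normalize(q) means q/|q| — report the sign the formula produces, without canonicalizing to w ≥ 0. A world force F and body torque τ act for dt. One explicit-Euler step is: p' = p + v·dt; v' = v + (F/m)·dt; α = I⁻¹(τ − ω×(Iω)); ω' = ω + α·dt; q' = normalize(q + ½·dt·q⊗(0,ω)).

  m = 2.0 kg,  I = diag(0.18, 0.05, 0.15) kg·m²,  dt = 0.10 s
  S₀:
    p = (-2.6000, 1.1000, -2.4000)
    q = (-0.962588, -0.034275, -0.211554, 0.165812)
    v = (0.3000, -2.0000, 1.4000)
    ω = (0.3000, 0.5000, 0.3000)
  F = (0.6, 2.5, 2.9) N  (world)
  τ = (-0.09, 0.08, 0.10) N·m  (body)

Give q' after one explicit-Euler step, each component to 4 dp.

Hamilton product q⊗(0,ω) = (0.0663159, -0.4351486, -0.4212679, -0.2424477)
q' = normalize(q + ½dt·q⊗(0,ω)) = (-0.9588, -0.0560, -0.2325, 0.1536)

q' = (-0.9588, -0.0560, -0.2325, 0.1536)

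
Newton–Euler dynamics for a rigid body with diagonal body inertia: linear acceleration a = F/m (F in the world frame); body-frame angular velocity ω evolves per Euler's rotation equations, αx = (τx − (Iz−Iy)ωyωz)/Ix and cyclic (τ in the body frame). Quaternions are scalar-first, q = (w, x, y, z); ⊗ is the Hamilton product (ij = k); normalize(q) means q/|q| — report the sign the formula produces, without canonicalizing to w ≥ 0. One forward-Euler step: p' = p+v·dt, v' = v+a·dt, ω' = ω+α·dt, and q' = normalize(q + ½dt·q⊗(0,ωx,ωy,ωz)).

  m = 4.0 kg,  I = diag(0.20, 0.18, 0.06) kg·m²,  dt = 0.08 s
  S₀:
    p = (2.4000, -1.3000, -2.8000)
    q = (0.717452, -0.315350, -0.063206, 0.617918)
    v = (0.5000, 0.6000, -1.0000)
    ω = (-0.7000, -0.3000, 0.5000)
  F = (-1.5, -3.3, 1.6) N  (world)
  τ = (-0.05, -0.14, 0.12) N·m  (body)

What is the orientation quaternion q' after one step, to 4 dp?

q' = (0.6950, -0.3291, -0.0828, 0.6339)

2q̇ = q⊗(0,ω) = (-0.5486658, -0.3484440, -0.4901032, 0.4090868)
q' = normalize(q + ½dt·q⊗(0,ω)) = (0.6950, -0.3291, -0.0828, 0.6339)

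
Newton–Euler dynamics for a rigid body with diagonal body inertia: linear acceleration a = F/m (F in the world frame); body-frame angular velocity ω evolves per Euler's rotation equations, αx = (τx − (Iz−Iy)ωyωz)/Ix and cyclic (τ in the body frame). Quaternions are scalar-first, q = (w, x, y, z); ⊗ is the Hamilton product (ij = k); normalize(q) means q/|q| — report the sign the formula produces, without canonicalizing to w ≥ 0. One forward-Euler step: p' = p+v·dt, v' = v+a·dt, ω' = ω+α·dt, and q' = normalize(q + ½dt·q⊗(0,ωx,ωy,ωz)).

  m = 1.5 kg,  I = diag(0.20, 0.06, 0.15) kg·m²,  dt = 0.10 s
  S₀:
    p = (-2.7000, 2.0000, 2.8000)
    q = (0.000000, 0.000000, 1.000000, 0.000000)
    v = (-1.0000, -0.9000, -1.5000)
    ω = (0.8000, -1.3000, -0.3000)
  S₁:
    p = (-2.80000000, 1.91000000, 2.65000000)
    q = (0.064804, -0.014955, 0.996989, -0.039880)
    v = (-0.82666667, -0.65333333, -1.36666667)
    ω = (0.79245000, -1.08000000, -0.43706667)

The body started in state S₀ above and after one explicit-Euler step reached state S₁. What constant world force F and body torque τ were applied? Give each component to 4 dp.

v₁ − v₀ = (0.17333333, 0.24666667, 0.13333333)
m·(v₁−v₀)/dt = (2.6000, 3.7000, 2.0000)
rate change Δω = (-0.00755000, 0.22000000, -0.13706667)
I·α + gyro = (0.0200, 0.1200, -0.0600)

F = (2.6000, 3.7000, 2.0000)
τ = (0.0200, 0.1200, -0.0600)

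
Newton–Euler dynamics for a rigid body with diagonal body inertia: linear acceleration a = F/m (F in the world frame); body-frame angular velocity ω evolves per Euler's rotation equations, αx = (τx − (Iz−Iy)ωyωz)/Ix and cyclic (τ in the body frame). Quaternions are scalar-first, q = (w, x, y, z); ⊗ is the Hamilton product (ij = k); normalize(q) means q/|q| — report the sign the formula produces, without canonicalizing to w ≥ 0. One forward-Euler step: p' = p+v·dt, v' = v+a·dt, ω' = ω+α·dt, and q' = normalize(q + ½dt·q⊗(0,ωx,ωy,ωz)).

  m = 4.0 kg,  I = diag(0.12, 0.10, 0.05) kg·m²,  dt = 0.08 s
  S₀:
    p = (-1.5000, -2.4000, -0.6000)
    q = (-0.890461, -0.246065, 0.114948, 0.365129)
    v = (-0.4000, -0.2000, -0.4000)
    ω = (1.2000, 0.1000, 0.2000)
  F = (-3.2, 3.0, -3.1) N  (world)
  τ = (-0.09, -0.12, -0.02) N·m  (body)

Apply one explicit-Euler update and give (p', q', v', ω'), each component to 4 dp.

a = (-0.8000, 0.7500, -0.7750)
p + v·dt = (-1.5320, -2.4160, -0.6320)
v + (F/m)dt = (-0.4640, -0.1400, -0.4620)
angular accel α = (-0.7417, -1.3680, -0.3520)
ω + α·dt = (1.1407, -0.0094, 0.1718)
2q̇ = q⊗(0,ω) = (0.2107574, -1.0820765, 0.3983217, -0.3406363)
q + ½dt·q⊗(0,ω), renormalized = (-0.8810, -0.2890, 0.1307, 0.3511)

p' = (-1.5320, -2.4160, -0.6320)
q' = (-0.8810, -0.2890, 0.1307, 0.3511)
v' = (-0.4640, -0.1400, -0.4620)
ω' = (1.1407, -0.0094, 0.1718)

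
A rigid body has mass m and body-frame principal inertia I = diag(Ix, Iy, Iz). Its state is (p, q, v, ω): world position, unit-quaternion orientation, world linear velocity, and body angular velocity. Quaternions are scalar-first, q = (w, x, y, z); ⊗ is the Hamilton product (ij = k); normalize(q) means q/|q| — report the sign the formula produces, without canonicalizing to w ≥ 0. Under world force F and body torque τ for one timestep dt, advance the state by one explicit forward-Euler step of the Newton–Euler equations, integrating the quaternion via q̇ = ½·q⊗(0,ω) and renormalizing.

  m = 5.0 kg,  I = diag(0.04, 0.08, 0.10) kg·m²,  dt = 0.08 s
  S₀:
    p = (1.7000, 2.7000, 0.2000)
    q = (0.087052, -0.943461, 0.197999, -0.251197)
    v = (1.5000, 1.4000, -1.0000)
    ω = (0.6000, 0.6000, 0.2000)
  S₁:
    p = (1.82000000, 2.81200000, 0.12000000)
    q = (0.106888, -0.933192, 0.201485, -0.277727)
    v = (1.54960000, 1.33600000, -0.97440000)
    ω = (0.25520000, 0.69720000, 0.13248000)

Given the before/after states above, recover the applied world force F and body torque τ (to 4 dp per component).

Δω = ω₁−ω₀ = (-0.34480000, 0.09720000, -0.06752000)
applied torque τ = (-0.1700, 0.0900, -0.0700)
Δv = v₁−v₀ = (0.04960000, -0.06400000, 0.02560000)
m·(v₁−v₀)/dt = (3.1000, -4.0000, 1.6000)

F = (3.1000, -4.0000, 1.6000)
τ = (-0.1700, 0.0900, -0.0700)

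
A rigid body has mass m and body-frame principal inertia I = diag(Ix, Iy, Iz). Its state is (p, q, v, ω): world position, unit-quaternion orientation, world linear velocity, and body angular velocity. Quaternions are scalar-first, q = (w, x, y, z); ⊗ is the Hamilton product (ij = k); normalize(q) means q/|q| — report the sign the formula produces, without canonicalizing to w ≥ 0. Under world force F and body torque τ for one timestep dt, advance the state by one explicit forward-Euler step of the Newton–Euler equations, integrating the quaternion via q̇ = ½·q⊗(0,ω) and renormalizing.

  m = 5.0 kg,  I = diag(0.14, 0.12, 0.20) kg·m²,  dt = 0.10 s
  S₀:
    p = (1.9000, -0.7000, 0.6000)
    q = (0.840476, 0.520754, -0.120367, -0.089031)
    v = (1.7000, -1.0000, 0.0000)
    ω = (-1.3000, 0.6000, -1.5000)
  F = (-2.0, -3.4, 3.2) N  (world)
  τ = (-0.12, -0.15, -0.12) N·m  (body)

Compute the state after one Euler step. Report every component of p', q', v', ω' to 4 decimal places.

p' = (2.0700, -0.8000, 0.6000)
q' = (0.8666, 0.4753, -0.0500, -0.1435)
v' = (1.6600, -1.0680, 0.0640)
ω' = (-1.3343, 0.5725, -1.5678)

precession coupling ω×(Iω) = (-0.0720, -0.1170, 0.0156)
(τ − ω×Iω)/I = (-0.3429, -0.2750, -0.6780)
ω + α·dt = (-1.3343, 0.5725, -1.5678)
Hamilton product q⊗(0,ω) = (0.6156539, -0.8586497, 1.4011569, -1.1047387)
updated quaternion q' = (0.8666, 0.4753, -0.0500, -0.1435)
new position p' = (2.0700, -0.8000, 0.6000)
v' = v + a·dt = (1.6600, -1.0680, 0.0640)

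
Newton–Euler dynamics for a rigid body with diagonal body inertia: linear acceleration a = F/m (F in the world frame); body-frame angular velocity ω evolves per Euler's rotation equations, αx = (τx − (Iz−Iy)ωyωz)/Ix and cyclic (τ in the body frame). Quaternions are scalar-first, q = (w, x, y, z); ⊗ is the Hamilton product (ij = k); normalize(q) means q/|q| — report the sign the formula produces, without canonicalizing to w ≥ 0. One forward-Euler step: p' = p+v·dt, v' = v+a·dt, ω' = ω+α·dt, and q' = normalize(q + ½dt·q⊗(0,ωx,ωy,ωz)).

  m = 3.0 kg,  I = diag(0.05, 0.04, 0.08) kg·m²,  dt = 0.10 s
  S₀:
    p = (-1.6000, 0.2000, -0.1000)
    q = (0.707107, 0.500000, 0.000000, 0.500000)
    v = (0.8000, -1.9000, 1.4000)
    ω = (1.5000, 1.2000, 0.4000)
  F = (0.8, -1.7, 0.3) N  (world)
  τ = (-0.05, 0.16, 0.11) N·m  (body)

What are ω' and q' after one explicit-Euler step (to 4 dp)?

ω×(Iω) gyroscopic = (0.0192, -0.0180, -0.0180)
α = I⁻¹(τ − ω×Iω) = (-1.3840, 4.4500, 1.6000)
ω + α·dt = (1.3616, 1.6450, 0.5600)
2q̇ = q⊗(0,ω) = (-0.9500000, 0.4606605, 1.3985284, 0.8828428)
q' = normalize(q + ½dt·q⊗(0,ω)) = (0.6565, 0.5205, 0.0696, 0.5415)

ω' = (1.3616, 1.6450, 0.5600)
q' = (0.6565, 0.5205, 0.0696, 0.5415)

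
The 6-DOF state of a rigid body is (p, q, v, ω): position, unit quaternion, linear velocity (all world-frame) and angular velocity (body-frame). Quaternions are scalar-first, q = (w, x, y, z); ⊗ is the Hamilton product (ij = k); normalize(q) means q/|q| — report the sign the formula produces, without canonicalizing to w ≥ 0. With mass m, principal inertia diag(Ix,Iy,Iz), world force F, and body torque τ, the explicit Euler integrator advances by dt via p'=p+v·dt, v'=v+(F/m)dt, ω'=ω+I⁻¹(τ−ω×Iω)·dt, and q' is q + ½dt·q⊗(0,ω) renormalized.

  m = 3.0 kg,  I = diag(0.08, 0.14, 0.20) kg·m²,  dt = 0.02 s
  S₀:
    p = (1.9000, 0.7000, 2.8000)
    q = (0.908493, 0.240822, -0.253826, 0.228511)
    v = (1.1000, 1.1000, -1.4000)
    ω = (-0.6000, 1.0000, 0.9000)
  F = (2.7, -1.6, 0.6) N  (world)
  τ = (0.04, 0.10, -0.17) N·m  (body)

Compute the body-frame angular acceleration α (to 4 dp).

α = (-0.1750, 0.2514, -0.6700)

ω×(Iω) gyroscopic = (0.0540, 0.0648, -0.0360)
angular accel α = (-0.1750, 0.2514, -0.6700)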